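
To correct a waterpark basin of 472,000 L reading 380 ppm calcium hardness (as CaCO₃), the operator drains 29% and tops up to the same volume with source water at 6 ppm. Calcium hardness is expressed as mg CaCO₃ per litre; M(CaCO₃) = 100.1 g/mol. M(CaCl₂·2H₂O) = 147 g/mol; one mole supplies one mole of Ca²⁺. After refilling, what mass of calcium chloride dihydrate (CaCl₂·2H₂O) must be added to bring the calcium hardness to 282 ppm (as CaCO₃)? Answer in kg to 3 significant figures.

After draining 29% and refilling: 380 × 0.71 + 6 × 0.29 = 271.54 ppm.
Deficit to target: 282 − 271.54 = 10.46 mg/L.
As CaCO₃: 10.46 mg/L × 472,000 L = 4937 g; ÷ 100.1 = 49.32 mol Ca²⁺.
Mass: 49.32 × 147 = 7250 g.

7.25 kg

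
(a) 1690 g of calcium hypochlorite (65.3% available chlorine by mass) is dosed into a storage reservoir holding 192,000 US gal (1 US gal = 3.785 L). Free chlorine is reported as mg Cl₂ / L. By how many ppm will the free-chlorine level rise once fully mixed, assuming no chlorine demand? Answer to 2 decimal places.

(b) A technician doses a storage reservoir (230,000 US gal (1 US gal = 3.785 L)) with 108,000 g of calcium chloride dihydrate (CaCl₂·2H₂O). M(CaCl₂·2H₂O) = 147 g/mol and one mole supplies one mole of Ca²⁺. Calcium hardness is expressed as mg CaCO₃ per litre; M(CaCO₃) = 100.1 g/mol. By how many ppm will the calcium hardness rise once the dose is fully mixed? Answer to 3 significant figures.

(a) 1.52 ppm; (b) 84.5 ppm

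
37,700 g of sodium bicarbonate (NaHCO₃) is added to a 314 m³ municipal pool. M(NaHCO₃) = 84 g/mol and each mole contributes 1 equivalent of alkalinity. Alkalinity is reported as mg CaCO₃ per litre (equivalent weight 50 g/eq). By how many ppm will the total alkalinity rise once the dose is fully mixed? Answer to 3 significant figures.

71.5 ppm

Volume: 314 m³ = 314,000 L.
Moles of NaHCO₃: 37,700 g ÷ 84 g/mol = 448.8 mol → 448.8 eq of alkalinity.
As CaCO₃: 448.8 eq × 50 g/eq = 22,440 g.
Rise: 22,440 g / 314,000 L × 1000 = 71.47 mg/L.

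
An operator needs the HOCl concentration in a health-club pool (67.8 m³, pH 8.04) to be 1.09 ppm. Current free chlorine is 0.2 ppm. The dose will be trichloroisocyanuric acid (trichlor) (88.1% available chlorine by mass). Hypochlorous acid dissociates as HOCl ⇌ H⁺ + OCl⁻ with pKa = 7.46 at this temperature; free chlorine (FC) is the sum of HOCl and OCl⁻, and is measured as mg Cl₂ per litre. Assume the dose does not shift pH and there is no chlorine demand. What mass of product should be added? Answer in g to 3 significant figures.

Volume: 67.8 m³ = 67,800 L.
[OCl⁻]/[HOCl] = 10^(pH − pKa) = 10^(8.04 − 7.46) = 3.802; fraction as HOCl = 1/(1 + 3.802) = 0.2083.
Free chlorine required for 1.09 ppm HOCl: 1.09 / 0.2083 = 5.234 ppm.
FC to add: 5.234 − 0.2 = 5.034 mg/L as Cl₂.
Cl₂ equivalent: 5.034 mg/L × 67,800 L = 341.3 g.
Product at 88.1% available Cl: 341.3 / 0.881 = 387.4 g.

387 g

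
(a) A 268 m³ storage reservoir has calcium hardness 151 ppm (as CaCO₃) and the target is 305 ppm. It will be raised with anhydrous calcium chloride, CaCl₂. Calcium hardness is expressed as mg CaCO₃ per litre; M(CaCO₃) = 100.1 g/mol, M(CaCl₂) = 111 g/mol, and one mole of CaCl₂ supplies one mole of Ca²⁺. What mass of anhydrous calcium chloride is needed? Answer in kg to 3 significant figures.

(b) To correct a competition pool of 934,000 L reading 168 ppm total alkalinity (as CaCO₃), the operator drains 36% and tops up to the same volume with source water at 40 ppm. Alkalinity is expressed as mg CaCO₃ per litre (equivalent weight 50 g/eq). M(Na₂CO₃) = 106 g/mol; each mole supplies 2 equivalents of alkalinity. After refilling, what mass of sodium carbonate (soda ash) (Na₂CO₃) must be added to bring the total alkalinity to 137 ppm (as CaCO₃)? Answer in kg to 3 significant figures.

(a) 45.8 kg; (b) 14.9 kg

(a) Volume: 268 m³ = 268,000 L.
(a) Hardness to add: (305 − 151) = 154 mg/L as CaCO₃ × 268,000 L = 41,270 g as CaCO₃.
(a) Moles of Ca²⁺ (1 mol Ca²⁺ ≡ 1 mol CaCO₃): 41,270 / 100.1 g/mol = 412.3 mol.
(a) Mass of CaCl₂: 412.3 × 111 = 45,770 g.

(b) After draining 36% and refilling: 168 × 0.64 + 40 × 0.36 = 121.92 ppm.
(b) Deficit to target: 137 − 121.92 = 15.08 mg/L.
(b) As CaCO₃: 15.08 mg/L × 934,000 L = 14,080 g; ÷ 50 g/eq ÷ 2 = 140.8 mol Na₂CO₃.
(b) Mass: 140.8 × 106 = 14,930 g.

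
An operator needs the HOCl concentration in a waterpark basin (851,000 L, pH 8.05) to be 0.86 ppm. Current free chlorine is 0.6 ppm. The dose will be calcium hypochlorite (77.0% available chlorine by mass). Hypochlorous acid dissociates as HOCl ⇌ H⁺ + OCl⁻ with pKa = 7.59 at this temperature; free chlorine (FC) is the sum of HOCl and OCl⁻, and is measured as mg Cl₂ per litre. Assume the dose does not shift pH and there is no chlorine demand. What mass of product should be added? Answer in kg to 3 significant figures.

3.03 kg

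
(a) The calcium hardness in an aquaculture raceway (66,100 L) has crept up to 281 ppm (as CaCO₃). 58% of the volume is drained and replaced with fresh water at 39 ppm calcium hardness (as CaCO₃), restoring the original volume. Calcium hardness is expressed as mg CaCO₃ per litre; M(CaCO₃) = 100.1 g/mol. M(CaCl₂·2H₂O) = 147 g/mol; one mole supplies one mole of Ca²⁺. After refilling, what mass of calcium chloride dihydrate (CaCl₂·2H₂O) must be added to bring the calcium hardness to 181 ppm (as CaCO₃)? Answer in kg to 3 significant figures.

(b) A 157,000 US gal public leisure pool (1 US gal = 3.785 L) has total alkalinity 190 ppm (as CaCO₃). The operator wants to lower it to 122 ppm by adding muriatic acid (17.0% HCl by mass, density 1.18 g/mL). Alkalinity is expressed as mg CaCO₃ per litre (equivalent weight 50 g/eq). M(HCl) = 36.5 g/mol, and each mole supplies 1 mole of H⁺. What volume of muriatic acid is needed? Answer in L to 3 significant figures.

(a) 3.92 kg; (b) 147 L

(a) After draining 58% and refilling: 281 × 0.42 + 39 × 0.58 = 140.64 ppm.
(a) Deficit to target: 181 − 140.64 = 40.36 mg/L.
(a) As CaCO₃: 40.36 mg/L × 66,100 L = 2668 g; ÷ 100.1 = 26.65 mol Ca²⁺.
(a) Mass: 26.65 × 147 = 3918 g.

(b) Volume: 157,000 US gal × 3.785 L/gal = 594,245 L.
(b) Alkalinity to neutralize: (190 − 122) = 68 mg/L as CaCO₃ × 594,245 L = 40,410 g as CaCO₃.
(b) Equivalents of H⁺ required: 40,410 ÷ 50 g/eq = 808.2 eq = 808.2 mol HCl.
(b) Mass of HCl: 808.2 × 36.5 = 29,500 g.
(b) Mass of 17.0% solution: 29,500 / 0.17 = 173,500 g.
(b) Volume: 173,500 g ÷ 1.18 g/mL = 147,100 mL.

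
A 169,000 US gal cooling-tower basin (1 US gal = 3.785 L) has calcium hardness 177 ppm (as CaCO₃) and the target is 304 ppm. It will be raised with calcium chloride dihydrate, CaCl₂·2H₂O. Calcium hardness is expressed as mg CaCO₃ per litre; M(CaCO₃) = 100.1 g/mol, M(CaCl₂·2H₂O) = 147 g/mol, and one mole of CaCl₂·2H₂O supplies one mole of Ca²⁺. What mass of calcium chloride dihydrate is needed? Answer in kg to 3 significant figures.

Volume: 169,000 US gal × 3.785 L/gal = 639,665 L.
Hardness to add: (304 − 177) = 127 mg/L as CaCO₃ × 639,665 L = 81,240 g as CaCO₃.
Moles of Ca²⁺ (1 mol Ca²⁺ ≡ 1 mol CaCO₃): 81,240 / 100.1 g/mol = 811.6 mol.
Mass of CaCl₂·2H₂O: 811.6 × 147 = 119,300 g.

119 kg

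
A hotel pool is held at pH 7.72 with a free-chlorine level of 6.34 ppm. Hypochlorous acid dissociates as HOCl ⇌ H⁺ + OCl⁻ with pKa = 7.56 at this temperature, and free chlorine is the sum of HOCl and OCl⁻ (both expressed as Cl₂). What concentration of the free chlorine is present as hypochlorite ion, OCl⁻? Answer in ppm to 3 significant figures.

3.75 ppm

[OCl⁻]/[HOCl] = 10^(pH − pKa) = 10^(7.72 − 7.56) = 10^0.16 = 1.445.
Fraction as HOCl = 1 / (1 + 1.445) = 0.4089.
OCl⁻ = (1 − 0.4089) × 6.34 ppm = 3.747 ppm.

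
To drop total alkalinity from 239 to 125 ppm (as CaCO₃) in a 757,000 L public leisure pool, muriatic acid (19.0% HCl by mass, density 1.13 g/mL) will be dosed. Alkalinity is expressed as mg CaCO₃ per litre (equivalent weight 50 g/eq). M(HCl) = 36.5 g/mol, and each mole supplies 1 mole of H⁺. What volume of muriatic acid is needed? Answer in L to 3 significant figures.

293 L

Alkalinity to neutralize: (239 − 125) = 114 mg/L as CaCO₃ × 757,000 L = 86,300 g as CaCO₃.
Equivalents of H⁺ required: 86,300 ÷ 50 g/eq = 1726 eq = 1726 mol HCl.
Mass of HCl: 1726 × 36.5 = 63,000 g.
Mass of 19.0% solution: 63,000 / 0.19 = 331,600 g.
Volume: 331,600 g ÷ 1.13 g/mL = 293,400 mL.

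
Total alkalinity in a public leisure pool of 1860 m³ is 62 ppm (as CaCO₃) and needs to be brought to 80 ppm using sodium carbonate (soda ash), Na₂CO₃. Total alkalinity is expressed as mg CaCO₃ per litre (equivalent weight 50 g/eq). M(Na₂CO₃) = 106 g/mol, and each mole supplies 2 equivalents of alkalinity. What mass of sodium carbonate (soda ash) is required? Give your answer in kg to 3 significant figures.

35.5 kg

Volume: 1860 m³ = 1,860,000 L.
Alkalinity to add: (80 − 62) = 18 mg/L as CaCO₃ × 1,860,000 L = 33,480 g as CaCO₃.
Equivalents: 33,480 g ÷ 50 g/eq = 669.6 eq.
Each mole of Na₂CO₃ supplies 2 eq, so 669.6 / 2 = 334.8 mol.
Mass: 334.8 mol × 106 g/mol = 35,490 g.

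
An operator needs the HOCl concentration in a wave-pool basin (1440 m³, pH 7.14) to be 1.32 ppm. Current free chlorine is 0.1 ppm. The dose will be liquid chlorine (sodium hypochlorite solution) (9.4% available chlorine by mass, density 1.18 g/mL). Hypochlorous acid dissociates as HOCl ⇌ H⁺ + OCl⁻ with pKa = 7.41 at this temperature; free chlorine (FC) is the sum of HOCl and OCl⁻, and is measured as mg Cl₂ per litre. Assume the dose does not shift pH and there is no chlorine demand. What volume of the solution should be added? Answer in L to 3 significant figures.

Volume: 1440 m³ = 1,440,000 L.
[OCl⁻]/[HOCl] = 10^(pH − pKa) = 10^(7.14 − 7.41) = 0.537; fraction as HOCl = 1/(1 + 0.537) = 0.6506.
Free chlorine required for 1.32 ppm HOCl: 1.32 / 0.6506 = 2.029 ppm.
FC to add: 2.029 − 0.1 = 1.929 mg/L as Cl₂.
Cl₂ equivalent: 1.929 mg/L × 1,440,000 L = 2778 g.
Product at 9.4% available Cl: 2778 / 0.094 = 29,550 g.
Volume: 29,550 g ÷ 1.18 g/mL = 25,040 mL.

25.0 L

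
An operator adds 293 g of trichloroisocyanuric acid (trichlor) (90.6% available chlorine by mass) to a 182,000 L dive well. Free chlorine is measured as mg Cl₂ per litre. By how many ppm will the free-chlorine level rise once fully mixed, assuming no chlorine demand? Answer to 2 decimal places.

Available chlorine delivered: 293 g × 0.906 = 265.5 g as Cl₂.
Concentration rise: 265.5 g / 182,000 L = 1.459 mg/L = 1.46 ppm.

1.46 ppm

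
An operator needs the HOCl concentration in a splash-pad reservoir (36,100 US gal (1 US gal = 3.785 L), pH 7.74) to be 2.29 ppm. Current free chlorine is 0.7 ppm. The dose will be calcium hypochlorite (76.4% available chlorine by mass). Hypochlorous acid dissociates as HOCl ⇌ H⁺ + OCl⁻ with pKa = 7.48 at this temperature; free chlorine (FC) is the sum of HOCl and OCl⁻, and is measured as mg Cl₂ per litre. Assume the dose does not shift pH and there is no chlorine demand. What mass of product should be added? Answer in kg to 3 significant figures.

1.03 kg

Volume: 36,100 US gal × 3.785 L/gal = 136,638 L.
[OCl⁻]/[HOCl] = 10^(pH − pKa) = 10^(7.74 − 7.48) = 1.82; fraction as HOCl = 1/(1 + 1.82) = 0.3546.
Free chlorine required for 2.29 ppm HOCl: 2.29 / 0.3546 = 6.457 ppm.
FC to add: 6.457 − 0.7 = 5.757 mg/L as Cl₂.
Cl₂ equivalent: 5.757 mg/L × 136,638 L = 786.6 g.
Product at 76.4% available Cl: 786.6 / 0.764 = 1030 g.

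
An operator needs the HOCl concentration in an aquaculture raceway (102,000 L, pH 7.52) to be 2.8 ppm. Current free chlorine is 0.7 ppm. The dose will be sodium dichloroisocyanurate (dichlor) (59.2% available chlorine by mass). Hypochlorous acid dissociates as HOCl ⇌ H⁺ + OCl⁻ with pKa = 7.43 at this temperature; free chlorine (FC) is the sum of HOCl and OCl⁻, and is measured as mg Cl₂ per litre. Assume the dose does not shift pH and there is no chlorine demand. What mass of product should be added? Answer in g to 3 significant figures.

[OCl⁻]/[HOCl] = 10^(pH − pKa) = 10^(7.52 − 7.43) = 1.23; fraction as HOCl = 1/(1 + 1.23) = 0.4484.
Free chlorine required for 2.8 ppm HOCl: 2.8 / 0.4484 = 6.245 ppm.
FC to add: 6.245 − 0.7 = 5.545 mg/L as Cl₂.
Cl₂ equivalent: 5.545 mg/L × 102,000 L = 565.6 g.
Product at 59.2% available Cl: 565.6 / 0.592 = 955.3 g.

955 g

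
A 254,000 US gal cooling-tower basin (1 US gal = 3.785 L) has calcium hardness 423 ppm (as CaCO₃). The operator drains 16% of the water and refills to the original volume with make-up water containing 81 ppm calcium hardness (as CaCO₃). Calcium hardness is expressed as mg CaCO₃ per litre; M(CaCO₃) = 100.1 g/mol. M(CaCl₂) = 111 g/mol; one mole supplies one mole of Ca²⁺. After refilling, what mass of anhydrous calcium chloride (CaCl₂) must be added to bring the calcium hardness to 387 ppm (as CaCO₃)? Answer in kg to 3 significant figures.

Volume: 254,000 US gal × 3.785 L/gal = 961,390 L.
After draining 16% and refilling: 423 × 0.84 + 81 × 0.16 = 368.28 ppm.
Deficit to target: 387 − 368.28 = 18.72 mg/L.
As CaCO₃: 18.72 mg/L × 961,390 L = 18,000 g; ÷ 100.1 = 179.8 mol Ca²⁺.
Mass: 179.8 × 111 = 19,960 g.

20.0 kg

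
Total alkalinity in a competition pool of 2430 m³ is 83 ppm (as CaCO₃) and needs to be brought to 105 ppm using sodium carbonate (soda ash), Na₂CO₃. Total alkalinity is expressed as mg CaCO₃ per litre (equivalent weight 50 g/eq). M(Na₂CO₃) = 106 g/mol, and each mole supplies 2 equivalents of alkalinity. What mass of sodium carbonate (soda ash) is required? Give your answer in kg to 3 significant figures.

56.7 kg

Volume: 2430 m³ = 2,430,000 L.
Alkalinity to add: (105 − 83) = 22 mg/L as CaCO₃ × 2,430,000 L = 53,460 g as CaCO₃.
Equivalents: 53,460 g ÷ 50 g/eq = 1069 eq.
Each mole of Na₂CO₃ supplies 2 eq, so 1069 / 2 = 534.6 mol.
Mass: 534.6 mol × 106 g/mol = 56,670 g.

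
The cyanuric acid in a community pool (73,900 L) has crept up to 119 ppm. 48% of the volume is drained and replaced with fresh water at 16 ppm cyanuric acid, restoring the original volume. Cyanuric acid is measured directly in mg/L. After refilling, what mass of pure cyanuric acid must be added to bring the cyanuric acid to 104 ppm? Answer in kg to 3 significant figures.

After draining 48% and refilling: 119 × 0.52 + 16 × 0.48 = 69.56 ppm.
Deficit to target: 104 − 69.56 = 34.44 mg/L.
Mass: 34.44 mg/L × 73,900 L = 2545 g cyanuric acid.

2.55 kg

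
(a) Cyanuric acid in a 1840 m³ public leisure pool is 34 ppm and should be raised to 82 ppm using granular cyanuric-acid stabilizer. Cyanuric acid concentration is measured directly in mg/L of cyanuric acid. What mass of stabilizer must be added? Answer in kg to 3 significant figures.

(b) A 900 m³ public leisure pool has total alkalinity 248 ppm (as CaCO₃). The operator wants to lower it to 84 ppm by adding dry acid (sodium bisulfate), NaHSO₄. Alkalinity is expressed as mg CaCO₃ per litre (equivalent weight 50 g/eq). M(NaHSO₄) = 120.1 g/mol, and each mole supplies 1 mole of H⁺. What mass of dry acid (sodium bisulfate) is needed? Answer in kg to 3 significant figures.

(a) 88.3 kg; (b) 355 kg

(a) Volume: 1840 m³ = 1,840,000 L.
(a) CYA to add: (82 − 34) = 48 mg/L × 1,840,000 L = 88,320 g cyanuric acid.

(b) Volume: 900 m³ = 900,000 L.
(b) Alkalinity to neutralize: (248 − 84) = 164 mg/L as CaCO₃ × 900,000 L = 147,600 g as CaCO₃.
(b) Equivalents of H⁺ required: 147,600 ÷ 50 g/eq = 2952 eq = 2952 mol NaHSO₄.
(b) Mass of NaHSO₄: 2952 × 120.1 = 354,500 g.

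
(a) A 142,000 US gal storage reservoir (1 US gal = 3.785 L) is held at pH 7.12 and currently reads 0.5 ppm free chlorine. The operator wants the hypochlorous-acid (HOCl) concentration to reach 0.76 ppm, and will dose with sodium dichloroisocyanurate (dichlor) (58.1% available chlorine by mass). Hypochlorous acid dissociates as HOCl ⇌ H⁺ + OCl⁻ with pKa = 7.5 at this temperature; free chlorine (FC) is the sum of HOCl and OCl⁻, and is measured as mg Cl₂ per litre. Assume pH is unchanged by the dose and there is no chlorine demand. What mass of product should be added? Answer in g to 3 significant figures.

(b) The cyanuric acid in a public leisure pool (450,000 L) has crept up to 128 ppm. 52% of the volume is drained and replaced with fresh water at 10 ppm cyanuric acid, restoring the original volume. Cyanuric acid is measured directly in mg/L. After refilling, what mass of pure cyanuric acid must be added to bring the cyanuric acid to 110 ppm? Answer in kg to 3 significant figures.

(a) 534 g; (b) 19.5 kg

(a) Volume: 142,000 US gal × 3.785 L/gal = 537,470 L.
(a) [OCl⁻]/[HOCl] = 10^(pH − pKa) = 10^(7.12 − 7.5) = 0.4169; fraction as HOCl = 1/(1 + 0.4169) = 0.7058.
(a) Free chlorine required for 0.76 ppm HOCl: 0.76 / 0.7058 = 1.077 ppm.
(a) FC to add: 1.077 − 0.5 = 0.5768 mg/L as Cl₂.
(a) Cl₂ equivalent: 0.5768 mg/L × 537,470 L = 310 g.
(a) Product at 58.1% available Cl: 310 / 0.581 = 533.6 g.

(b) After draining 52% and refilling: 128 × 0.48 + 10 × 0.52 = 66.64 ppm.
(b) Deficit to target: 110 − 66.64 = 43.36 mg/L.
(b) Mass: 43.36 mg/L × 450,000 L = 19,510 g cyanuric acid.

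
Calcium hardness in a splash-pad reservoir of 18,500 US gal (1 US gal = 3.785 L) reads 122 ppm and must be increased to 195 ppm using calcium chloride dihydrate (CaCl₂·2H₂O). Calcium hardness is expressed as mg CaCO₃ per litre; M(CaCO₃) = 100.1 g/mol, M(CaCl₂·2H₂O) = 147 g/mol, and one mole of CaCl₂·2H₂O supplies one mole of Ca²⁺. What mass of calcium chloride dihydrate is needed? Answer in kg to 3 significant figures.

Volume: 18,500 US gal × 3.785 L/gal = 70,022 L.
Hardness to add: (195 − 122) = 73 mg/L as CaCO₃ × 70,022 L = 5112 g as CaCO₃.
Moles of Ca²⁺ (1 mol Ca²⁺ ≡ 1 mol CaCO₃): 5112 / 100.1 g/mol = 51.07 mol.
Mass of CaCl₂·2H₂O: 51.07 × 147 = 7507 g.

7.51 kg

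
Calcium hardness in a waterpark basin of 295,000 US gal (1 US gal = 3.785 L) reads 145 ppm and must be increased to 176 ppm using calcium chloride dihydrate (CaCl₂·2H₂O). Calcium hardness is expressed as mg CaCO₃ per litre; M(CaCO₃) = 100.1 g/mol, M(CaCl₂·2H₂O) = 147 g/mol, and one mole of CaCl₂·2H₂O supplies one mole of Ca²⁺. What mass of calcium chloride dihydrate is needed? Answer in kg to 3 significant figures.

Volume: 295,000 US gal × 3.785 L/gal = 1,116,575 L.
Hardness to add: (176 − 145) = 31 mg/L as CaCO₃ × 1,116,575 L = 34,610 g as CaCO₃.
Moles of Ca²⁺ (1 mol Ca²⁺ ≡ 1 mol CaCO₃): 34,610 / 100.1 g/mol = 345.8 mol.
Mass of CaCl₂·2H₂O: 345.8 × 147 = 50,830 g.

50.8 kg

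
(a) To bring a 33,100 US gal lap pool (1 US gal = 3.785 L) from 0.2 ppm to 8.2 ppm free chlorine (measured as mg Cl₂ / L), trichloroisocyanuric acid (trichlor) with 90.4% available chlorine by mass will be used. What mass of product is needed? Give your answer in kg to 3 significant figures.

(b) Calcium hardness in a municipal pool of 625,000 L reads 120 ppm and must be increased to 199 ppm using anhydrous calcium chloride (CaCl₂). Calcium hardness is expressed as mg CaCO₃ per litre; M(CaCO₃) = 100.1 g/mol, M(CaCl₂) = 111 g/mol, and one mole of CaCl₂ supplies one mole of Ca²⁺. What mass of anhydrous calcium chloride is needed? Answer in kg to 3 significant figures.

(a) Volume: 33,100 US gal × 3.785 L/gal = 125,284 L.
(a) Chlorine deficit: 8.2 − 0.2 = 8 ppm = 8 mg/L as Cl₂.
(a) Cl₂ equivalent needed: 8 mg/L × 125,284 L = 1,002,000 mg = 1002 g.
(a) Product at 90.4% available chlorine: 1002 / 0.904 = 1109 g.

(b) Hardness to add: (199 − 120) = 79 mg/L as CaCO₃ × 625,000 L = 49,380 g as CaCO₃.
(b) Moles of Ca²⁺ (1 mol Ca²⁺ ≡ 1 mol CaCO₃): 49,380 / 100.1 g/mol = 493.3 mol.
(b) Mass of CaCl₂: 493.3 × 111 = 54,750 g.

(a) 1.11 kg; (b) 54.8 kg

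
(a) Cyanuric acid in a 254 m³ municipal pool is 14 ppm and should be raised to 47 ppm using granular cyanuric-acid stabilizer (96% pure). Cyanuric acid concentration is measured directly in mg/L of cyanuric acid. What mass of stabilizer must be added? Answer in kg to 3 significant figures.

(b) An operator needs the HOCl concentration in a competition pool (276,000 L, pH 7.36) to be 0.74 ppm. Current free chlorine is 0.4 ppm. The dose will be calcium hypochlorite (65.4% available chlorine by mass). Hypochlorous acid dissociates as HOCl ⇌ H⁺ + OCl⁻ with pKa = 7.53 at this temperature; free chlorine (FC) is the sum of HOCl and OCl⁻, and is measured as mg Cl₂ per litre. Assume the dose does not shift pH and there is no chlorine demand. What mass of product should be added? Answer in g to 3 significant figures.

(a) 8.73 kg; (b) 355 g

(a) Volume: 254 m³ = 254,000 L.
(a) CYA to add: (47 − 14) = 33 mg/L × 254,000 L = 8382 g cyanuric acid.
(a) At 96% purity: 8382 / 0.96 = 8731 g product.

(b) [OCl⁻]/[HOCl] = 10^(pH − pKa) = 10^(7.36 − 7.53) = 0.6761; fraction as HOCl = 1/(1 + 0.6761) = 0.5966.
(b) Free chlorine required for 0.74 ppm HOCl: 0.74 / 0.5966 = 1.24 ppm.
(b) FC to add: 1.24 − 0.4 = 0.8403 mg/L as Cl₂.
(b) Cl₂ equivalent: 0.8403 mg/L × 276,000 L = 231.9 g.
(b) Product at 65.4% available Cl: 231.9 / 0.654 = 354.6 g.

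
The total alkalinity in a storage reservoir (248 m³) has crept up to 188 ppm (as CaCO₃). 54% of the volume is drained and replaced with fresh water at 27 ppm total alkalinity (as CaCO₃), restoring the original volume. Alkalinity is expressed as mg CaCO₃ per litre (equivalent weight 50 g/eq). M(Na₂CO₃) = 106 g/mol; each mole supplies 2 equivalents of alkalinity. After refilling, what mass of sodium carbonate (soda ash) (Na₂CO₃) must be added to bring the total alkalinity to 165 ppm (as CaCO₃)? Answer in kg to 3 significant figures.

Volume: 248 m³ = 248,000 L.
After draining 54% and refilling: 188 × 0.46 + 27 × 0.54 = 101.06 ppm.
Deficit to target: 165 − 101.06 = 63.94 mg/L.
As CaCO₃: 63.94 mg/L × 248,000 L = 15,860 g; ÷ 50 g/eq ÷ 2 = 158.6 mol Na₂CO₃.
Mass: 158.6 × 106 = 16,810 g.

16.8 kg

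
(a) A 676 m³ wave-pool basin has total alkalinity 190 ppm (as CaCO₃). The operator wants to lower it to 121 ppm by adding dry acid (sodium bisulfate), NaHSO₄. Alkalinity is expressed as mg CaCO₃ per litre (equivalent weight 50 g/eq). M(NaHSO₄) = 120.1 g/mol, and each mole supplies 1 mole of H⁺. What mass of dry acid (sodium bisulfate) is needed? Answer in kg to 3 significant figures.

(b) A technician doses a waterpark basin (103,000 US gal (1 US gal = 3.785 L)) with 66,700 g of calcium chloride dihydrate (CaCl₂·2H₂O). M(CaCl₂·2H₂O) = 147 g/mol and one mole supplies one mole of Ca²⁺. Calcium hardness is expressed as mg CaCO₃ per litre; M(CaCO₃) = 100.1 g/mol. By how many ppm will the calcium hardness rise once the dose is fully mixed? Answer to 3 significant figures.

(a) Volume: 676 m³ = 676,000 L.
(a) Alkalinity to neutralize: (190 − 121) = 69 mg/L as CaCO₃ × 676,000 L = 46,640 g as CaCO₃.
(a) Equivalents of H⁺ required: 46,640 ÷ 50 g/eq = 932.9 eq = 932.9 mol NaHSO₄.
(a) Mass of NaHSO₄: 932.9 × 120.1 = 112,000 g.

(b) Volume: 103,000 US gal × 3.785 L/gal = 389,855 L.
(b) Moles of Ca²⁺: 66,700 g ÷ 147 g/mol = 453.7 mol.
(b) As CaCO₃: 453.7 mol × 100.1 g/mol = 45,420 g.
(b) Rise: 45,420 g / 389,855 L × 1000 = 116.5 mg/L.

(a) 112 kg; (b) 117 ppm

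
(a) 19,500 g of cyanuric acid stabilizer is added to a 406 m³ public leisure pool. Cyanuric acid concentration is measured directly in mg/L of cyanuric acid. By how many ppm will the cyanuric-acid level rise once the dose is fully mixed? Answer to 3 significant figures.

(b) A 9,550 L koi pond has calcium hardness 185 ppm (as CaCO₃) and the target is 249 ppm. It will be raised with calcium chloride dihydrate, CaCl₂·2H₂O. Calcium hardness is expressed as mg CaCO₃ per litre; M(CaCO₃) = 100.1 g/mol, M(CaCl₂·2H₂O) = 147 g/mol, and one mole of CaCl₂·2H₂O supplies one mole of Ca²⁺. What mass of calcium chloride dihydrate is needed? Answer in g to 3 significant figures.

(a) 48.0 ppm; (b) 898 g

(a) Volume: 406 m³ = 406,000 L.
(a) Rise: 19,500 g / 406,000 L × 1000 = 48.03 mg/L.

(b) Hardness to add: (249 − 185) = 64 mg/L as CaCO₃ × 9,550 L = 611.2 g as CaCO₃.
(b) Moles of Ca²⁺ (1 mol Ca²⁺ ≡ 1 mol CaCO₃): 611.2 / 100.1 g/mol = 6.106 mol.
(b) Mass of CaCl₂·2H₂O: 6.106 × 147 = 897.6 g.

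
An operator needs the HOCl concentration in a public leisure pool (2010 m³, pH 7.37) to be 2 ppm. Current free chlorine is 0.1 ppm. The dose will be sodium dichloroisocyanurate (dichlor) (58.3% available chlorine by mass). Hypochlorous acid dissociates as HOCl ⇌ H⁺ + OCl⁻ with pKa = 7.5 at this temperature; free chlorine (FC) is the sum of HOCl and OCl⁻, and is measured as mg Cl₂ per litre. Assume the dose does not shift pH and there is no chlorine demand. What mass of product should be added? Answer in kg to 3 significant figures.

Volume: 2010 m³ = 2,010,000 L.
[OCl⁻]/[HOCl] = 10^(pH − pKa) = 10^(7.37 − 7.5) = 0.7413; fraction as HOCl = 1/(1 + 0.7413) = 0.5743.
Free chlorine required for 2 ppm HOCl: 2 / 0.5743 = 3.483 ppm.
FC to add: 3.483 − 0.1 = 3.383 mg/L as Cl₂.
Cl₂ equivalent: 3.383 mg/L × 2,010,000 L = 6799 g.
Product at 58.3% available Cl: 6799 / 0.583 = 11,660 g.

11.7 kg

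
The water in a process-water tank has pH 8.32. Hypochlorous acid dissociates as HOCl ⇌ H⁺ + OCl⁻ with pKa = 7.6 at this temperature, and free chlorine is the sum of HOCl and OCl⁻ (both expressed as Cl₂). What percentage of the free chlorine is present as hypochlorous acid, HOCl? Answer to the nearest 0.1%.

16.0%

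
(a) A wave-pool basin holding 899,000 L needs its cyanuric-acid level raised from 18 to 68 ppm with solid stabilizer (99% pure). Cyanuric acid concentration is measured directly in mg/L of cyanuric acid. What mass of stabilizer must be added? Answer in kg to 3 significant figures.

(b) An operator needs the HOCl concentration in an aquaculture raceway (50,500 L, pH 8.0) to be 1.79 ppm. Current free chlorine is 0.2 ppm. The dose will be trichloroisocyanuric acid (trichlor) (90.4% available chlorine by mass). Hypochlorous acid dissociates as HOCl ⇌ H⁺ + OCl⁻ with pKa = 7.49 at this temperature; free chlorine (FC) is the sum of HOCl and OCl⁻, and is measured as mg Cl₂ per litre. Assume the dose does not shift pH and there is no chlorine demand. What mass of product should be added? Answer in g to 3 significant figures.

(a) 45.4 kg; (b) 412 g

(a) CYA to add: (68 − 18) = 50 mg/L × 899,000 L = 44,950 g cyanuric acid.
(a) At 99% purity: 44,950 / 0.99 = 45,400 g product.

(b) [OCl⁻]/[HOCl] = 10^(pH − pKa) = 10^(8.0 − 7.49) = 3.236; fraction as HOCl = 1/(1 + 3.236) = 0.2361.
(b) Free chlorine required for 1.79 ppm HOCl: 1.79 / 0.2361 = 7.582 ppm.
(b) FC to add: 7.582 − 0.2 = 7.382 mg/L as Cl₂.
(b) Cl₂ equivalent: 7.382 mg/L × 50,500 L = 372.8 g.
(b) Product at 90.4% available Cl: 372.8 / 0.904 = 412.4 g.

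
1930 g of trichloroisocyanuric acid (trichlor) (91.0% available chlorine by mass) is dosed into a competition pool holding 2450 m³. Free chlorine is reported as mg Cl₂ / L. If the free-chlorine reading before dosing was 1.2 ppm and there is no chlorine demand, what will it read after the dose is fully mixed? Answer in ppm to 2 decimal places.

Volume: 2450 m³ = 2,450,000 L.
Available chlorine delivered: 1930 g × 0.91 = 1756 g as Cl₂.
Concentration rise: 1756 g / 2,450,000 L = 0.7169 mg/L = 0.72 ppm.
Final FC: 1.2 + 0.72 = 1.92 ppm.

1.92 ppm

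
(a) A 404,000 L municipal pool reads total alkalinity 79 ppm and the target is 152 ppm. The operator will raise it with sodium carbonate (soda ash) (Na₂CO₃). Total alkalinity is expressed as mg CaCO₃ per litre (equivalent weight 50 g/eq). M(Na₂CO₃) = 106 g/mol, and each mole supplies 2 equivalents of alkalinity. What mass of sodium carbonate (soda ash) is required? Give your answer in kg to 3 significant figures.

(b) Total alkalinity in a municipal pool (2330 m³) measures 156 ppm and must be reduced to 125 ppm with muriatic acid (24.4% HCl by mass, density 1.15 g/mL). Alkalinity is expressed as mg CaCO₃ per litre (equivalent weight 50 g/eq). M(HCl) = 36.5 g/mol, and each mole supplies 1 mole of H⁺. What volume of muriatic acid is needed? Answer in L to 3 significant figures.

(a) Alkalinity to add: (152 − 79) = 73 mg/L as CaCO₃ × 404,000 L = 29,490 g as CaCO₃.
(a) Equivalents: 29,490 g ÷ 50 g/eq = 589.8 eq.
(a) Each mole of Na₂CO₃ supplies 2 eq, so 589.8 / 2 = 294.9 mol.
(a) Mass: 294.9 mol × 106 g/mol = 31,260 g.

(b) Volume: 2330 m³ = 2,330,000 L.
(b) Alkalinity to neutralize: (156 − 125) = 31 mg/L as CaCO₃ × 2,330,000 L = 72,230 g as CaCO₃.
(b) Equivalents of H⁺ required: 72,230 ÷ 50 g/eq = 1445 eq = 1445 mol HCl.
(b) Mass of HCl: 1445 × 36.5 = 52,730 g.
(b) Mass of 24.4% solution: 52,730 / 0.244 = 216,100 g.
(b) Volume: 216,100 g ÷ 1.15 g/mL = 187,900 mL.

(a) 31.3 kg; (b) 188 L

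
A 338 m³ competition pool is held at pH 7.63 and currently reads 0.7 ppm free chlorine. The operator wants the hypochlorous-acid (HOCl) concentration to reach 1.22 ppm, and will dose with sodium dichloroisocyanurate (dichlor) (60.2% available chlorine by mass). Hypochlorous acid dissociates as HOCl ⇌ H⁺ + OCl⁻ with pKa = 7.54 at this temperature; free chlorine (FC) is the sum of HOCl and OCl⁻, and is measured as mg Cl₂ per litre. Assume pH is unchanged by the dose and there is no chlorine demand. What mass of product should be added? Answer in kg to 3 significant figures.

1.13 kg

Volume: 338 m³ = 338,000 L.
[OCl⁻]/[HOCl] = 10^(pH − pKa) = 10^(7.63 − 7.54) = 1.23; fraction as HOCl = 1/(1 + 1.23) = 0.4484.
Free chlorine required for 1.22 ppm HOCl: 1.22 / 0.4484 = 2.721 ppm.
FC to add: 2.721 − 0.7 = 2.021 mg/L as Cl₂.
Cl₂ equivalent: 2.021 mg/L × 338,000 L = 683.1 g.
Product at 60.2% available Cl: 683.1 / 0.602 = 1135 g.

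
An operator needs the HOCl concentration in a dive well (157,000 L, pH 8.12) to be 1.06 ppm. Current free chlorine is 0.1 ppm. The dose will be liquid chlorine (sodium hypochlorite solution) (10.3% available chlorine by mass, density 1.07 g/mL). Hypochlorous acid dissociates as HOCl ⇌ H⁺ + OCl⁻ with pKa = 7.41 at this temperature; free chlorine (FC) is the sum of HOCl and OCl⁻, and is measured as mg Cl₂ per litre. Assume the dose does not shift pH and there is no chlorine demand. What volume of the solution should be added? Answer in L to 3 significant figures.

[OCl⁻]/[HOCl] = 10^(pH − pKa) = 10^(8.12 − 7.41) = 5.129; fraction as HOCl = 1/(1 + 5.129) = 0.1632.
Free chlorine required for 1.06 ppm HOCl: 1.06 / 0.1632 = 6.496 ppm.
FC to add: 6.496 − 0.1 = 6.396 mg/L as Cl₂.
Cl₂ equivalent: 6.396 mg/L × 157,000 L = 1004 g.
Product at 10.3% available Cl: 1004 / 0.103 = 9750 g.
Volume: 9750 g ÷ 1.07 g/mL = 9112 mL.

9.11 L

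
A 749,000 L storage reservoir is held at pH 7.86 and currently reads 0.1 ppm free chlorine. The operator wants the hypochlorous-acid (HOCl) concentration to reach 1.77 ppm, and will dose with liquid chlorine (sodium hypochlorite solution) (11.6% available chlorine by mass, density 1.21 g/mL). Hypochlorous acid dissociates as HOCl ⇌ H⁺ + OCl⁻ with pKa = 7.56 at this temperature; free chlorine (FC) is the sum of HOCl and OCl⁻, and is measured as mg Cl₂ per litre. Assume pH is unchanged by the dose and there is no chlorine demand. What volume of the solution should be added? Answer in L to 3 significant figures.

[OCl⁻]/[HOCl] = 10^(pH − pKa) = 10^(7.86 − 7.56) = 1.995; fraction as HOCl = 1/(1 + 1.995) = 0.3339.
Free chlorine required for 1.77 ppm HOCl: 1.77 / 0.3339 = 5.302 ppm.
FC to add: 5.302 − 0.1 = 5.202 mg/L as Cl₂.
Cl₂ equivalent: 5.202 mg/L × 749,000 L = 3896 g.
Product at 11.6% available Cl: 3896 / 0.116 = 33,590 g.
Volume: 33,590 g ÷ 1.21 g/mL = 27,760 mL.

27.8 L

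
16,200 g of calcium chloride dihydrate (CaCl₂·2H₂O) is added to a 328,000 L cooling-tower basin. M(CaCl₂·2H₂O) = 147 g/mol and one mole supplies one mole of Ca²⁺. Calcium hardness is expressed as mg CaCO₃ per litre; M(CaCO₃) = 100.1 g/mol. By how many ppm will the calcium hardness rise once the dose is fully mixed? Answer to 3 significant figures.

Moles of Ca²⁺: 16,200 g ÷ 147 g/mol = 110.2 mol.
As CaCO₃: 110.2 mol × 100.1 g/mol = 11,030 g.
Rise: 11,030 g / 328,000 L × 1000 = 33.63 mg/L.

33.6 ppm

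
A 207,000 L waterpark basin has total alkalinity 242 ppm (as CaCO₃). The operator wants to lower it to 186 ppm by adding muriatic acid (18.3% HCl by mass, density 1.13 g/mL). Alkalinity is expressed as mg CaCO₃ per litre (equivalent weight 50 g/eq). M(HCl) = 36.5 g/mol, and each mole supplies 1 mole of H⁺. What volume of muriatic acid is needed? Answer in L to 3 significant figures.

Alkalinity to neutralize: (242 − 186) = 56 mg/L as CaCO₃ × 207,000 L = 11,590 g as CaCO₃.
Equivalents of H⁺ required: 11,590 ÷ 50 g/eq = 231.8 eq = 231.8 mol HCl.
Mass of HCl: 231.8 × 36.5 = 8462 g.
Mass of 18.3% solution: 8462 / 0.183 = 46,240 g.
Volume: 46,240 g ÷ 1.13 g/mL = 40,920 mL.

40.9 L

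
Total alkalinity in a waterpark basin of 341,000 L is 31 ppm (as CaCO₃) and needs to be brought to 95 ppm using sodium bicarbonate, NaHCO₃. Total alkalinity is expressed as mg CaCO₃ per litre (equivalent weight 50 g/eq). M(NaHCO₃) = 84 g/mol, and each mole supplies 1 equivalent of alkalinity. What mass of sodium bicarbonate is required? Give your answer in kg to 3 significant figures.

Alkalinity to add: (95 − 31) = 64 mg/L as CaCO₃ × 341,000 L = 21,820 g as CaCO₃.
Equivalents: 21,820 g ÷ 50 g/eq = 436.5 eq.
NaHCO₃ supplies 1 eq per mole → 436.5 mol.
Mass: 436.5 mol × 84 g/mol = 36,660 g.

36.7 kg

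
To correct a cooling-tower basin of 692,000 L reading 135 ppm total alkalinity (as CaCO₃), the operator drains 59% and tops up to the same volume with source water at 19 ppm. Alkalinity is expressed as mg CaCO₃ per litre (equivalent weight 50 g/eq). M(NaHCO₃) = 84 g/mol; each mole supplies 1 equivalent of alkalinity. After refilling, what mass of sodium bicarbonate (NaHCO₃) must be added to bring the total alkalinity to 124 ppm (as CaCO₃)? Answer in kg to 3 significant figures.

After draining 59% and refilling: 135 × 0.41 + 19 × 0.59 = 66.56 ppm.
Deficit to target: 124 − 66.56 = 57.44 mg/L.
As CaCO₃: 57.44 mg/L × 692,000 L = 39,750 g; ÷ 50 g/eq ÷ 1 = 795 mol NaHCO₃.
Mass: 795 × 84 = 66,780 g.

66.8 kg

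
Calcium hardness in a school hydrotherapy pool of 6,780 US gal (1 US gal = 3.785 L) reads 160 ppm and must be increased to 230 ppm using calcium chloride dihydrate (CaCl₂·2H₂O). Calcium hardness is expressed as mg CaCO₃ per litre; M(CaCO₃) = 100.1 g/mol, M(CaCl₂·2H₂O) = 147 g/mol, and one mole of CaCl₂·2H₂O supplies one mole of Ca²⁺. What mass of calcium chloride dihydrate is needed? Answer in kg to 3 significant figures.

2.64 kg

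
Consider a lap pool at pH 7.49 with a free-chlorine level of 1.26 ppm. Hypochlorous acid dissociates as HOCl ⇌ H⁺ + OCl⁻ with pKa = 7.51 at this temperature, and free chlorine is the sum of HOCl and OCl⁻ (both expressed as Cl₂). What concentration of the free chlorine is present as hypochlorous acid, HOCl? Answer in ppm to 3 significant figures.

[OCl⁻]/[HOCl] = 10^(pH − pKa) = 10^(7.49 − 7.51) = 10^-0.02 = 0.955.
Fraction as HOCl = 1 / (1 + 0.955) = 0.5115.
HOCl = 0.5115 × 1.26 ppm = 0.6445 ppm.

0.645 ppm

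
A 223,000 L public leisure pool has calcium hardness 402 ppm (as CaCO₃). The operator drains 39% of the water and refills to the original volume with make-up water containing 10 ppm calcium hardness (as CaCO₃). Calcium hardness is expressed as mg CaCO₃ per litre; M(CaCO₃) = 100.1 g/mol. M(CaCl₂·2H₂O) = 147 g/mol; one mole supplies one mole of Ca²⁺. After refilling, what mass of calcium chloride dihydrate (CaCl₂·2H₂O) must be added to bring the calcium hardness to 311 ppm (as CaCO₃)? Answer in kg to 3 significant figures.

After draining 39% and refilling: 402 × 0.61 + 10 × 0.39 = 249.12 ppm.
Deficit to target: 311 − 249.12 = 61.88 mg/L.
As CaCO₃: 61.88 mg/L × 223,000 L = 13,800 g; ÷ 100.1 = 137.9 mol Ca²⁺.
Mass: 137.9 × 147 = 20,260 g.

20.3 kg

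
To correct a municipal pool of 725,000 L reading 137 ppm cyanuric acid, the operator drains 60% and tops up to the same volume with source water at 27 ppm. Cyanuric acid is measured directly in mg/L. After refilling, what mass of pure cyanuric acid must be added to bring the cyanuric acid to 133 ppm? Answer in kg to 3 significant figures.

45.0 kg

After draining 60% and refilling: 137 × 0.40 + 27 × 0.60 = 71 ppm.
Deficit to target: 133 − 71 = 62 mg/L.
Mass: 62 mg/L × 725,000 L = 44,950 g cyanuric acid.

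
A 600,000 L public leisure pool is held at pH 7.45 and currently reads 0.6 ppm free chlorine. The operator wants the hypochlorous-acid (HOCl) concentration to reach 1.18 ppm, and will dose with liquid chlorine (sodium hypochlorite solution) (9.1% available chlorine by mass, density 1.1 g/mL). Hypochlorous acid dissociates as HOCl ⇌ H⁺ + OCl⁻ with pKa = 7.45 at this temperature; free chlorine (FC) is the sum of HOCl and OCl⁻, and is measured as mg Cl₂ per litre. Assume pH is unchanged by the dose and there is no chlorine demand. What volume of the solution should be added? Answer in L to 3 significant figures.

10.5 L

[OCl⁻]/[HOCl] = 10^(pH − pKa) = 10^(7.45 − 7.45) = 1; fraction as HOCl = 1/(1 + 1) = 0.5.
Free chlorine required for 1.18 ppm HOCl: 1.18 / 0.5 = 2.36 ppm.
FC to add: 2.36 − 0.6 = 1.76 mg/L as Cl₂.
Cl₂ equivalent: 1.76 mg/L × 600,000 L = 1056 g.
Product at 9.1% available Cl: 1056 / 0.091 = 11,600 g.
Volume: 11,600 g ÷ 1.1 g/mL = 10,550 mL.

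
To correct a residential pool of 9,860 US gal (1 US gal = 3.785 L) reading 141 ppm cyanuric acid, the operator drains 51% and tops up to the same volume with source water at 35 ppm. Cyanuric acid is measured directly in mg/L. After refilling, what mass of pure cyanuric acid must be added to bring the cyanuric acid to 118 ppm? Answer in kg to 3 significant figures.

Volume: 9,860 US gal × 3.785 L/gal = 37,320 L.
After draining 51% and refilling: 141 × 0.49 + 35 × 0.51 = 86.94 ppm.
Deficit to target: 118 − 86.94 = 31.06 mg/L.
Mass: 31.06 mg/L × 37,320 L = 1159 g cyanuric acid.

1.16 kg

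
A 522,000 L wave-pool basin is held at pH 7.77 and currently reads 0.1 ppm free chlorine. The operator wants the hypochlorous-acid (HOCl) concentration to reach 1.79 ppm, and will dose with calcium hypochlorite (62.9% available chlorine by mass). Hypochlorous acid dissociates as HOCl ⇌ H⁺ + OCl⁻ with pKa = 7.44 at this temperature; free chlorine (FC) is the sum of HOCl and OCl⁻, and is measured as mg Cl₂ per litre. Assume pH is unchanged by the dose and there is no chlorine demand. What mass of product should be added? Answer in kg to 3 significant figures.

4.58 kg

[OCl⁻]/[HOCl] = 10^(pH − pKa) = 10^(7.77 − 7.44) = 2.138; fraction as HOCl = 1/(1 + 2.138) = 0.3187.
Free chlorine required for 1.79 ppm HOCl: 1.79 / 0.3187 = 5.617 ppm.
FC to add: 5.617 − 0.1 = 5.517 mg/L as Cl₂.
Cl₂ equivalent: 5.517 mg/L × 522,000 L = 2880 g.
Product at 62.9% available Cl: 2880 / 0.629 = 4578 g.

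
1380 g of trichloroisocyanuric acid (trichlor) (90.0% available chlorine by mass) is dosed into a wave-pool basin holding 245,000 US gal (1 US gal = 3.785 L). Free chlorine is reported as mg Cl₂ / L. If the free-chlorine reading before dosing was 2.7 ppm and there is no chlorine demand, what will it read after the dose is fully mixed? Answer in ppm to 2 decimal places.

4.04 ppm

Volume: 245,000 US gal × 3.785 L/gal = 927,325 L.
Available chlorine delivered: 1380 g × 0.9 = 1242 g as Cl₂.
Concentration rise: 1242 g / 927,325 L = 1.339 mg/L = 1.34 ppm.
Final FC: 2.7 + 1.34 = 4.04 ppm.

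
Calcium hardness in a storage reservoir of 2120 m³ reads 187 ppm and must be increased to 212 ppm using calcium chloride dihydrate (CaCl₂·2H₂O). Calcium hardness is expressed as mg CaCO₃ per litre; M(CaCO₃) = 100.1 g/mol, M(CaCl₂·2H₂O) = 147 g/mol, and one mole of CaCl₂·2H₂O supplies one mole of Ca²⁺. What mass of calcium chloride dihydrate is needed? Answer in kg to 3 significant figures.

Volume: 2120 m³ = 2,120,000 L.
Hardness to add: (212 − 187) = 25 mg/L as CaCO₃ × 2,120,000 L = 53,000 g as CaCO₃.
Moles of Ca²⁺ (1 mol Ca²⁺ ≡ 1 mol CaCO₃): 53,000 / 100.1 g/mol = 529.5 mol.
Mass of CaCl₂·2H₂O: 529.5 × 147 = 77,830 g.

77.8 kg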